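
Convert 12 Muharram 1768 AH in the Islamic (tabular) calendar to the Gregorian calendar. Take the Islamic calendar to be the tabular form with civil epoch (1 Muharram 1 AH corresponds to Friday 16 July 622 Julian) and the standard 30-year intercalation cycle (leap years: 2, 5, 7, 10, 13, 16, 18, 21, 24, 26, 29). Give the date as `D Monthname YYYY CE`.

Julian Day Number of the source date = 2574617.
Converting JDN 2574617 to the Gregorian calendar gives 17 December 2336 CE.

17 December 2336 CE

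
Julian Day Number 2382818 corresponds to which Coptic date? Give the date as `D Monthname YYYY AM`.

22 Paopi 1528 AM

The Gregorian equivalent of JDN 2382818 is 1 November 1811.
In the Coptic calendar that day is 22 Paopi 1528 AM.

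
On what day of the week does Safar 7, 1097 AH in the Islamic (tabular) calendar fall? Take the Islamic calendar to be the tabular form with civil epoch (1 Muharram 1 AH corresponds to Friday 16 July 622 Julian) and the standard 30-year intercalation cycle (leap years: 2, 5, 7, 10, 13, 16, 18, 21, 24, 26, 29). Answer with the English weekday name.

Thursday

In the Gregorian calendar this is 3 January 1686 (JDN 2336862).
JDN 2336862 mod 7 = 3, and JDN 0 was a Monday, so this is a Thursday.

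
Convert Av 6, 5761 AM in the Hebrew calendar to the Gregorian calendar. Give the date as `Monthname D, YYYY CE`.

July 26, 2001 CE

Julian Day Number of the source date = 2452117.
Converting JDN 2452117 to the Gregorian calendar gives 26 July 2001 CE.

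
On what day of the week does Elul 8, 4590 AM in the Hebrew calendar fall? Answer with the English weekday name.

In the proleptic Gregorian calendar this is 4 September 830 (JDN 2024458).
JDN 2024458 mod 7 = 2, and JDN 0 was a Monday, so this is a Wednesday.

Wednesday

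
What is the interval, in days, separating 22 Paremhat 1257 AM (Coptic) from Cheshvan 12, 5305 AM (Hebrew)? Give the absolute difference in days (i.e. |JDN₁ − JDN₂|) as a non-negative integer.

1321

First date → JDN 2283985; second date → JDN 2285306.
The interval is |2283985 − 2285306| = 1321 days.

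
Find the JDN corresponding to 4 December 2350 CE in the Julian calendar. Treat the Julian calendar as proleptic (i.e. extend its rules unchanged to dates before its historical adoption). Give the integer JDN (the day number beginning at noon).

In the Gregorian calendar the same day is 20 December 2350.
JDN 2299161 is 15 October 1582 CE (Gregorian); the target day is +280572 days from there, so JDN = 2579733.

2579733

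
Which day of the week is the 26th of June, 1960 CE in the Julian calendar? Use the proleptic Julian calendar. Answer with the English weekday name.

Saturday

In the Gregorian calendar this is 9 July 1960 (JDN 2437125).
2437125 ≡ 5 (mod 7); counting from Monday = 0 gives Saturday.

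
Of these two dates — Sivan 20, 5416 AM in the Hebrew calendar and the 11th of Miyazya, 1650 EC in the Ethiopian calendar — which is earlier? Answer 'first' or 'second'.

Converting both to JDN: 2326065 vs 2326738; the smaller is the first.

first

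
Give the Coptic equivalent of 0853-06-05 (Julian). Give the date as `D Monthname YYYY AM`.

11 Paoni 569 AM

Both dates share Julian Day Number 2032772; in the Coptic calendar that is 11 Paoni 569 AM.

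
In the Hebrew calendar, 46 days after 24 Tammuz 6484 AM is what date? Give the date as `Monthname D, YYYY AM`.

JDN of 24 Tammuz 6484 AM = 2716169.
2716169 + 46 = 2716215.
JDN 2716215 in the Hebrew calendar is Elul 11, 6484 AM.

Elul 11, 6484 AM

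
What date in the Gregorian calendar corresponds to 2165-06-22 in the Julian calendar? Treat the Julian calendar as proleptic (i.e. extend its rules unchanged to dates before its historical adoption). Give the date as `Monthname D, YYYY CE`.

July 6, 2165 CE

The Julian–Gregorian offset here is 14 days (Julian trailing).
22 June 2165 Julian + 14 days → 6 July 2165 Gregorian.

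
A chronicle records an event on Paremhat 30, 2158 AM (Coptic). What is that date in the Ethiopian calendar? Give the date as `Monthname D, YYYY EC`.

Megabit 30, 2434 EC

Both dates share Julian Day Number 2613083; in the Ethiopian calendar that is 30 Megabit 2434 EC.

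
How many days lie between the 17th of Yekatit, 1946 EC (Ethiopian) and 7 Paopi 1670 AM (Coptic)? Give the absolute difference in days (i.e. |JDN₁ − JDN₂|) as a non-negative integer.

JDN of the first date = 2434798.
JDN of the second date = 2434668.
|2434668 − 2434798| = 130.

130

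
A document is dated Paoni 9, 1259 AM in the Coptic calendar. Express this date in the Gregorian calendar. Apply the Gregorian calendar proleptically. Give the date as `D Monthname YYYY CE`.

Julian Day Number of the source date = 2284792.
Converting JDN 2284792 to the Gregorian calendar gives 13 June 1543 CE.

13 June 1543 CE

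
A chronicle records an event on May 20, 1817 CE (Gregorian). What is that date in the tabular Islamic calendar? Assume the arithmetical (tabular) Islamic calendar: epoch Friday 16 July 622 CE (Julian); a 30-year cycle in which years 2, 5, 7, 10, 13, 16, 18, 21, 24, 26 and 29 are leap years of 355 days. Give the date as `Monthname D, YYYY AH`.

Julian Day Number of the source date = 2384845.
Converting JDN 2384845 to the tabular Islamic calendar gives 4 Rajab 1232 AH.

Rajab 4, 1232 AH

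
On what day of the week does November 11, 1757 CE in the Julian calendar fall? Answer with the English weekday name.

In the Gregorian calendar this is 22 November 1757 (JDN 2363117).
Since JDN mod 7 = 1 (0 = Monday), the day is Tuesday.

Tuesday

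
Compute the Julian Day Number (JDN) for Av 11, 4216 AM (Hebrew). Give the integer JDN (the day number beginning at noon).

1887823

In the proleptic Gregorian calendar the same day is 31 July 456.
JDN 2451545 is 1 January 2000 CE (Gregorian); the target day is −563722 days from there, so JDN = 1887823.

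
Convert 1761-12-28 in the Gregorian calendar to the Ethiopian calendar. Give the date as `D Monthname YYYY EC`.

Both dates share Julian Day Number 2364614; in the Ethiopian calendar that is 21 Tahsas 1754 EC.

21 Tahsas 1754 EC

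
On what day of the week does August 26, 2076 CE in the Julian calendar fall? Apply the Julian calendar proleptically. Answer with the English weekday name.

Tuesday

In the Gregorian calendar this is 8 September 2076 (JDN 2479555).
Since JDN mod 7 = 1 (0 = Monday), the day is Tuesday.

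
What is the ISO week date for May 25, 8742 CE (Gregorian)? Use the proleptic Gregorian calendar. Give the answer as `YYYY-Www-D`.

8742-W22-1

The weekday is Monday (ISO weekday 1).
That Monday belongs to ISO week 22 of ISO year 8742.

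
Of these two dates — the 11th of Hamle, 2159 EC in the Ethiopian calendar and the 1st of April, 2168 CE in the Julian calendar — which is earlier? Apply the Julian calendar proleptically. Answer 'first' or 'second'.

The two dates have Julian Day Numbers 2512740 and 2513011 respectively.
Since 2512740 < 2513011, the first date comes first.

first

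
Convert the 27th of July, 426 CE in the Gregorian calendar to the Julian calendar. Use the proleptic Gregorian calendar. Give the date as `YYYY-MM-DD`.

0426-07-26

The Julian–Gregorian offset here is 1 day (Julian trailing).
27 July 426 Gregorian − 1 day → 26 July 426 Julian.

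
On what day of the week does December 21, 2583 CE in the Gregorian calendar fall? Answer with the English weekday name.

Since JDN mod 7 = 6 (0 = Monday), the day is Sunday.

Sunday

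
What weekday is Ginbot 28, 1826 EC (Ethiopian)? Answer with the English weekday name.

Equivalently 4 June 1834 Gregorian, JDN 2391069.
2391069 ≡ 2 (mod 7); counting from Monday = 0 gives Wednesday.

Wednesday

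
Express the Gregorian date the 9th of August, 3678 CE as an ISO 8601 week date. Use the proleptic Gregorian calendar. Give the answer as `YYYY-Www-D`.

3678-W32-2

The weekday is Tuesday (ISO weekday 2).
That Tuesday belongs to ISO week 32 of ISO year 3678.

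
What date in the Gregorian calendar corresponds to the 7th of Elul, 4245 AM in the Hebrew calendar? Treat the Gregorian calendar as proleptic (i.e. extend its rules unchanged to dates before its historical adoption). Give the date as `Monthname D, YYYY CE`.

Both dates share Julian Day Number 1898450; in the Gregorian calendar that is 4 September 485 CE.

September 4, 485 CE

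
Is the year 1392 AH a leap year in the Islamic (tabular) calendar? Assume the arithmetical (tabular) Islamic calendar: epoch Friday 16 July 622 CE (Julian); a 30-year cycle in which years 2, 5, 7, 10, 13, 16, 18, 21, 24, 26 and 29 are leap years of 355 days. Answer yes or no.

no

Year 1392 AH is year 12 of its 30-year cycle; leap positions are 2, 5, 7, 10, 13, 16, 18, 21, 24, 26, 29, so it is a common year (354 days).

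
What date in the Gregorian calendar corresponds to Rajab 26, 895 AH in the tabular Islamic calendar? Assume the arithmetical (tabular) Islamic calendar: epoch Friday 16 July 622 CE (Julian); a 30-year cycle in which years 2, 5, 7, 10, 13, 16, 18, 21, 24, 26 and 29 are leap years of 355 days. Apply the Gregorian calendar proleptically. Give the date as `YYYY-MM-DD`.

Both dates share Julian Day Number 2265446; in the Gregorian calendar that is 24 June 1490 CE.

1490-06-24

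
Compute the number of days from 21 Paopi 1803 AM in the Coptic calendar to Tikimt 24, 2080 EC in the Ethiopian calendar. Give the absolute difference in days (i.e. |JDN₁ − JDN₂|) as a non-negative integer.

First date → JDN 2483260; second date → JDN 2483629.
The interval is |2483260 − 2483629| = 369 days.

369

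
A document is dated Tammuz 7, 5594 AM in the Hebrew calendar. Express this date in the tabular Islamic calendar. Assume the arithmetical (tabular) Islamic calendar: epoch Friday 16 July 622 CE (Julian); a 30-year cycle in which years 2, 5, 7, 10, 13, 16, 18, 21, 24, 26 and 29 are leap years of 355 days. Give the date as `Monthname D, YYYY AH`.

Julian Day Number of the source date = 2391109.
Converting JDN 2391109 to the tabular Islamic calendar gives 7 Rabi' al-Awwal 1250 AH.

Rabi' al-Awwal 7, 1250 AH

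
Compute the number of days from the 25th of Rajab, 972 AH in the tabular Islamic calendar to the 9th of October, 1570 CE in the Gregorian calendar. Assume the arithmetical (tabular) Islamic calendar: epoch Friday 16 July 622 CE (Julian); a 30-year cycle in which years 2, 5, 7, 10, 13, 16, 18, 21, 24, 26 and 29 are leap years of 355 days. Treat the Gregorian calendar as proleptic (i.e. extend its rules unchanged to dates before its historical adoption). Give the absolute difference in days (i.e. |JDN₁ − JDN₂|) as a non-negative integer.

First date → JDN 2292731; second date → JDN 2294772.
The interval is |2292731 − 2294772| = 2041 days.

2041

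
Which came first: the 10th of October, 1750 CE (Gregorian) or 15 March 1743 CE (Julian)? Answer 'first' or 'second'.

Converting both to JDN: 2360517 vs 2357762; the smaller is the second.

second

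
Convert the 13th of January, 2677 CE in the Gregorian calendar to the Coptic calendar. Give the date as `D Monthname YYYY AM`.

Julian Day Number of the source date = 2698827.
Converting JDN 2698827 to the Coptic calendar gives 30 Koiak 2393 AM.

30 Koiak 2393 AM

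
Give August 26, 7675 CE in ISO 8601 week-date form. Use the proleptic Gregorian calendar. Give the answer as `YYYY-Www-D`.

7675-W35-1

The weekday is Monday (ISO weekday 1).
That Monday belongs to ISO week 35 of ISO year 7675.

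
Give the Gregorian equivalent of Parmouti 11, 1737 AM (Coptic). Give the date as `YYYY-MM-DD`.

Both dates share Julian Day Number 2459324; in the Gregorian calendar that is 19 April 2021 CE.

2021-04-19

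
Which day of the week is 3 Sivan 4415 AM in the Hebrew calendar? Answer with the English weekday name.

In the proleptic Gregorian calendar this is 17 May 655 (JDN 1960430).
1960430 ≡ 3 (mod 7); counting from Monday = 0 gives Thursday.

Thursday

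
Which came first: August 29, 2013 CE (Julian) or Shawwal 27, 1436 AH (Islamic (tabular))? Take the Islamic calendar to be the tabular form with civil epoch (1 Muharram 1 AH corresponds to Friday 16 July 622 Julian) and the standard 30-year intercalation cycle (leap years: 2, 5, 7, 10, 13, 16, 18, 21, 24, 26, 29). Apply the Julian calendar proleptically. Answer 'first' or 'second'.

first

First date → JDN 2456547; second date → JDN 2457248.
JDN 2456547 < JDN 2457248, so the first date is earlier.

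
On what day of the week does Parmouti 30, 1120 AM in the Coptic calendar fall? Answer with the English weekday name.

Friday

Equivalently 4 May 1404 Gregorian, JDN 2233984.
2233984 ≡ 4 (mod 7); counting from Monday = 0 gives Friday.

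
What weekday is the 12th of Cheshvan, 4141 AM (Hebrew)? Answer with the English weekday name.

This is JDN 1860154 (29 October 380 Gregorian).
1860154 ≡ 2 (mod 7); counting from Monday = 0 gives Wednesday.

Wednesday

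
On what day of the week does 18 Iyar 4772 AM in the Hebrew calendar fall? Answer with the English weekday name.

Equivalently 19 May 1012 Gregorian, JDN 2090824.
Since JDN mod 7 = 1 (0 = Monday), the day is Tuesday.

Tuesday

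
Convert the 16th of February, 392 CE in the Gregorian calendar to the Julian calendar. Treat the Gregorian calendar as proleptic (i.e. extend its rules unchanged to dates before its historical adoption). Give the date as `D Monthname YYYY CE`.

At this point the Julian calendar is 1 day behind the Gregorian.
16 February 392 Gregorian − 1 day → 15 February 392 Julian.

15 February 392 CE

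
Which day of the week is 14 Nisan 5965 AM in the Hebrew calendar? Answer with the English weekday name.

Friday

Equivalently 5 April 2205 Gregorian, JDN 2526514.
JDN 2526514 mod 7 = 4, and JDN 0 was a Monday, so this is a Friday.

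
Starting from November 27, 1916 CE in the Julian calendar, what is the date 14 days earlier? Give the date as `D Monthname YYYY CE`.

Counting 14 days back from JDN 2421208 reaches JDN 2421194, which is 13 November 1916 CE.

13 November 1916 CE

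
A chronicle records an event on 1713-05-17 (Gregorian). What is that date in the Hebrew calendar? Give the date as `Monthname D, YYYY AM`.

Iyar 21, 5473 AM

Both dates share Julian Day Number 2346857; in the Hebrew calendar that is 21 Iyar 5473 AM.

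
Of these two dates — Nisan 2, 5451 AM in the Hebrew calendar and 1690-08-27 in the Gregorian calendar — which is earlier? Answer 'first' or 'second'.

Converting both to JDN: 2338776 vs 2338559; the smaller is the second.

second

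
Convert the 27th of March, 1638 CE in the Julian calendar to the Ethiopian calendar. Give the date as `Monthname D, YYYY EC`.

The source date corresponds to 6 April 1638 in the Gregorian calendar (JDN 2319423).
That day falls on 1 Miyazya 1630 EC in the Ethiopian calendar.

Miyazya 1, 1630 EC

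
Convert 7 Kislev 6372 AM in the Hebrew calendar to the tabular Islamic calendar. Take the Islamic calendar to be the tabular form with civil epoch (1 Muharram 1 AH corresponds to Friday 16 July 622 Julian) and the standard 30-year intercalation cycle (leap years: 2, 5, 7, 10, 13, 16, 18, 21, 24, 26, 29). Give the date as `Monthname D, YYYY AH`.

Jumada al-Thani 7, 2051 AH

Julian Day Number of the source date = 2675046.
Converting JDN 2675046 to the tabular Islamic calendar gives 7 Jumada al-Thani 2051 AH.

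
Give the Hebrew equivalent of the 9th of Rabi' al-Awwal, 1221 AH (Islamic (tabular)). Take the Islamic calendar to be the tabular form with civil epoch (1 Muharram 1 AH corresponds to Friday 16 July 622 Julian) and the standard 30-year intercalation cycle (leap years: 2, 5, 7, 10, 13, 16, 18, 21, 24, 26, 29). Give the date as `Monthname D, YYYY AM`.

Sivan 10, 5566 AM

The source date corresponds to 27 May 1806 in the Gregorian calendar (JDN 2380834).
That day falls on 10 Sivan 5566 AM in the Hebrew calendar.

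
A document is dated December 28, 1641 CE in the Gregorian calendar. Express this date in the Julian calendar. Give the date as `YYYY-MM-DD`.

1641-12-18

For dates in this range the Gregorian date is 10 days ahead of the Julian.
28 December 1641 Gregorian − 10 days → 18 December 1641 Julian.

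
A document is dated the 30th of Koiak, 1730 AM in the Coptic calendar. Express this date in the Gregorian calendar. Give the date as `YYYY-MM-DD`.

2014-01-08

Julian Day Number of the source date = 2456666.
Converting JDN 2456666 to the Gregorian calendar gives 8 January 2014 CE.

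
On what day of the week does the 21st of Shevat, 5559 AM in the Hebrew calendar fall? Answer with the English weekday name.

Sunday

This is JDN 2378158 (27 January 1799 Gregorian).
Since JDN mod 7 = 6 (0 = Monday), the day is Sunday.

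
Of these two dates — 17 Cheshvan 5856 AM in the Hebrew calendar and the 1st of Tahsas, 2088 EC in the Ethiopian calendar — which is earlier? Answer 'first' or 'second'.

first

The two dates have Julian Day Numbers 2486561 and 2486588 respectively.
Since 2486561 < 2486588, the first date comes first.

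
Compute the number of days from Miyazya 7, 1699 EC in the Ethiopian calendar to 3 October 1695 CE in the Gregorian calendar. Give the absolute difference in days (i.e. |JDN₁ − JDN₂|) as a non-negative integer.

JDN of the first date = 2344631.
JDN of the second date = 2340422.
|2340422 − 2344631| = 4209.

4209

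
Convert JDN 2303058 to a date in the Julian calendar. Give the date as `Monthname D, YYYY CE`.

JDN 2303058 is 16 June 1593 in the Gregorian calendar.
In the Julian calendar that day is June 6, 1593 CE.

June 6, 1593 CE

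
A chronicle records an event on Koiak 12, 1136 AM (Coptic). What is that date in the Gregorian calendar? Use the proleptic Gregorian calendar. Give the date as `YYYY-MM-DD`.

Both dates share Julian Day Number 2239690; in the Gregorian calendar that is 18 December 1419 CE.

1419-12-18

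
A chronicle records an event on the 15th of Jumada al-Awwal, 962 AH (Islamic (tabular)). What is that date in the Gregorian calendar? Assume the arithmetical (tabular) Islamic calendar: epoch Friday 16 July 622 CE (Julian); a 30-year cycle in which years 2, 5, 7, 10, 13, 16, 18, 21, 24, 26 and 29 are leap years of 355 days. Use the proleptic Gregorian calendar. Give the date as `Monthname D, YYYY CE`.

April 17, 1555 CE

Both dates share Julian Day Number 2289118; in the Gregorian calendar that is 17 April 1555 CE.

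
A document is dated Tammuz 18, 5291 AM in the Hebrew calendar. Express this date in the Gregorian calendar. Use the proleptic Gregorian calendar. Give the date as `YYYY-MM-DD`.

1531-07-13

Both dates share Julian Day Number 2280439; in the Gregorian calendar that is 13 July 1531 CE.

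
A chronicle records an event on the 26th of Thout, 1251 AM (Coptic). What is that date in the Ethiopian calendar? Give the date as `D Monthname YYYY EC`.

Julian Day Number of the source date = 2281617.
Converting JDN 2281617 to the Ethiopian calendar gives 26 Meskerem 1527 EC.

26 Meskerem 1527 EC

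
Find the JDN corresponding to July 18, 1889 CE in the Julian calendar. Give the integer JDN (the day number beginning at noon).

2411214

In the Gregorian calendar the same day is 30 July 1889.
JDN 2299161 is 15 October 1582 CE (Gregorian); the target day is +112053 days from there, so JDN = 2411214.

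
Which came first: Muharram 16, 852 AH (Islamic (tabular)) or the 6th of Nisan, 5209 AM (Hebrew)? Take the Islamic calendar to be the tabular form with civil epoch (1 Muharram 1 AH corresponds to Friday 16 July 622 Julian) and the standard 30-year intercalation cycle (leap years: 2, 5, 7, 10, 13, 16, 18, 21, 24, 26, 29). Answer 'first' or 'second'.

first

The two dates have Julian Day Numbers 2250021 and 2250394 respectively.
Since 2250021 < 2250394, the first date comes first.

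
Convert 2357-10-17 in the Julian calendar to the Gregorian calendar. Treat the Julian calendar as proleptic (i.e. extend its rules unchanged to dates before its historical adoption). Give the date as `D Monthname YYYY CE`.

2 November 2357 CE

For dates in this range the Gregorian date is 16 days ahead of the Julian.
17 October 2357 Julian + 16 days → 2 November 2357 Gregorian.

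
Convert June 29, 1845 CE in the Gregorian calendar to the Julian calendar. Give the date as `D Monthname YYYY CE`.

At this point the Julian calendar is 12 days behind the Gregorian.
29 June 1845 Gregorian − 12 days → 17 June 1845 Julian.

17 June 1845 CE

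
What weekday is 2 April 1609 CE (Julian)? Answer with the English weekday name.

Sunday

Equivalently 12 April 1609 Gregorian, JDN 2308837.
2308837 ≡ 6 (mod 7); counting from Monday = 0 gives Sunday.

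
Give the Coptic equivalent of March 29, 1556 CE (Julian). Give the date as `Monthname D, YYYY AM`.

Both dates share Julian Day Number 2289475; in the Coptic calendar that is 3 Parmouti 1272 AM.

Parmouti 3, 1272 AM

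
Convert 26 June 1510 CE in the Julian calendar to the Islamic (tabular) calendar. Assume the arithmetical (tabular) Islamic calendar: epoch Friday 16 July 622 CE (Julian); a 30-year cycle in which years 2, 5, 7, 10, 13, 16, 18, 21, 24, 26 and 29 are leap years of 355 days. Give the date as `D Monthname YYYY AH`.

19 Rabi' al-Awwal 916 AH

Julian Day Number of the source date = 2272762.
Converting JDN 2272762 to the tabular Islamic calendar gives 19 Rabi' al-Awwal 916 AH.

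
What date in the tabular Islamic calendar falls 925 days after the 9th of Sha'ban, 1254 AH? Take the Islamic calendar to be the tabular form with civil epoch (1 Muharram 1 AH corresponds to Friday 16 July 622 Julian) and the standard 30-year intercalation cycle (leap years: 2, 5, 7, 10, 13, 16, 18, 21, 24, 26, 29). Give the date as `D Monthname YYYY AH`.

Counting 925 days forward from JDN 2392676 reaches JDN 2393601, which is 18 Rabi' al-Awwal 1257 AH.

18 Rabi' al-Awwal 1257 AH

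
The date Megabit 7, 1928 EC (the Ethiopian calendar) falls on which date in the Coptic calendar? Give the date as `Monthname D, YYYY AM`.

Julian Day Number of the source date = 2428244.
Converting JDN 2428244 to the Coptic calendar gives 7 Paremhat 1652 AM.

Paremhat 7, 1652 AM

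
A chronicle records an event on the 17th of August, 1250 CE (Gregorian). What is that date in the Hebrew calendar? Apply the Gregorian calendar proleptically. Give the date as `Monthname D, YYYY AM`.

Elul 11, 5010 AM

Julian Day Number of the source date = 2177842.
Converting JDN 2177842 to the Hebrew calendar gives 11 Elul 5010 AM.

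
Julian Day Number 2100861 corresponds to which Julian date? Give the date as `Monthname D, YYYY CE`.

November 5, 1039 CE

JDN 2100861 is 11 November 1039 in the proleptic Gregorian calendar.
In the Julian calendar that day is November 5, 1039 CE.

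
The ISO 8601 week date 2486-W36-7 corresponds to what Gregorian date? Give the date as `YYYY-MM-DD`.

ISO week 1 of 2486 is the week containing the first Thursday of 2486.
Week 36, day 7 (Sunday) lands on 2486-09-08.

2486-09-08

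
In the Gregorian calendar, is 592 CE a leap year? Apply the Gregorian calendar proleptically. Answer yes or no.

592 is divisible by 4 and not by 100, so it is a leap year.

yes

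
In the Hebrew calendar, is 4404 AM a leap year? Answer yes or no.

Hebrew year 4404 is year 15 of its 19-year Metonic cycle; leap years are at positions 3, 6, 8, 11, 14, 17, 19, so it is a common year (12 months).

no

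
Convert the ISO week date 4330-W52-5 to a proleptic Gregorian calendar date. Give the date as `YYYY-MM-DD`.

4330-12-26

ISO week 1 of 4330 is the week containing the first Thursday of 4330.
Week 52, day 5 (Friday) lands on 4330-12-26.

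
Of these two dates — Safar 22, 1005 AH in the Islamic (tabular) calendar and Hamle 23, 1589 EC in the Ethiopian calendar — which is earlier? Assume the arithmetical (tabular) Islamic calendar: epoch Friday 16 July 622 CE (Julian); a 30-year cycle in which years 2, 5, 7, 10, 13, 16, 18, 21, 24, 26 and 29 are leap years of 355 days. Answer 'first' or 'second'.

The two dates have Julian Day Numbers 2304275 and 2304560 respectively.
Since 2304275 < 2304560, the first date comes first.

first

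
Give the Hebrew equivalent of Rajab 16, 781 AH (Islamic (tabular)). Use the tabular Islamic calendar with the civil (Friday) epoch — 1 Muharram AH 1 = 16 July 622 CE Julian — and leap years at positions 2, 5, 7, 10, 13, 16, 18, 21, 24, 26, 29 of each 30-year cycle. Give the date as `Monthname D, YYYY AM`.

Cheshvan 17, 5140 AM

Julian Day Number of the source date = 2225038.
Converting JDN 2225038 to the Hebrew calendar gives 17 Cheshvan 5140 AM.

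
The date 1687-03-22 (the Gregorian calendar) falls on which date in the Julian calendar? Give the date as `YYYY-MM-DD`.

For dates in this range the Gregorian date is 10 days ahead of the Julian.
22 March 1687 Gregorian − 10 days → 12 March 1687 Julian.

1687-03-12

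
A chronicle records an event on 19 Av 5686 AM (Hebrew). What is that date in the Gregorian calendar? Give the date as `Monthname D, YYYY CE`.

July 30, 1926 CE

Julian Day Number of the source date = 2424727.
Converting JDN 2424727 to the Gregorian calendar gives 30 July 1926 CE.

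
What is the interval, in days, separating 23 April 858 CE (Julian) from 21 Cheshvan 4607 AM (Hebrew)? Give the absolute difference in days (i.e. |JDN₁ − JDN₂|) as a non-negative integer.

4178

First date → JDN 2034555; second date → JDN 2030377.
The interval is |2034555 − 2030377| = 4178 days.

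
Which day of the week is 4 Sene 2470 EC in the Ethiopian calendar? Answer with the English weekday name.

Tuesday

In the Gregorian calendar this is 14 June 2478 (JDN 2626296).
Since JDN mod 7 = 1 (0 = Monday), the day is Tuesday.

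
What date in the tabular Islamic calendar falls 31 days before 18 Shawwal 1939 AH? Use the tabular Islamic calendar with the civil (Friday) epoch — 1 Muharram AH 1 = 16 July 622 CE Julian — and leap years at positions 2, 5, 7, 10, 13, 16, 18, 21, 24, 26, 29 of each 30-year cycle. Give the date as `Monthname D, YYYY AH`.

JDN of 18 Shawwal 1939 AH = 2635486.
2635486 − 31 = 2635455.
JDN 2635455 in the tabular Islamic calendar is Ramadan 17, 1939 AH.

Ramadan 17, 1939 AH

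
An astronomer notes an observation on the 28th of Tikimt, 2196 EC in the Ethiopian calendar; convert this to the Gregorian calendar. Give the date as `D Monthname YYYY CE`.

Julian Day Number of the source date = 2526002.
Converting JDN 2526002 to the Gregorian calendar gives 10 November 2203 CE.

10 November 2203 CE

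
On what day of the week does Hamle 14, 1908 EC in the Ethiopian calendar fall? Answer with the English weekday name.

Equivalently 21 July 1916 Gregorian, JDN 2421066.
Since JDN mod 7 = 4 (0 = Monday), the day is Friday.

Friday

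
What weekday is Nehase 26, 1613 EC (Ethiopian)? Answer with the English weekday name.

Sunday

Equivalently 29 August 1621 Gregorian, JDN 2313359.
2313359 ≡ 6 (mod 7); counting from Monday = 0 gives Sunday.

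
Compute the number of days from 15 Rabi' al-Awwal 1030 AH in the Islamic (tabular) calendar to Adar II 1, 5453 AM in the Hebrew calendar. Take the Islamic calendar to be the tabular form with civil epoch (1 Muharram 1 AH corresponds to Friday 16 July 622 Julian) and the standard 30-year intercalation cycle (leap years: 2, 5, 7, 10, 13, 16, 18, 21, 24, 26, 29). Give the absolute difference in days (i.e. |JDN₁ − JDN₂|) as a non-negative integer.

26328

JDN of the first date = 2313156.
JDN of the second date = 2339484.
|2339484 − 2313156| = 26328.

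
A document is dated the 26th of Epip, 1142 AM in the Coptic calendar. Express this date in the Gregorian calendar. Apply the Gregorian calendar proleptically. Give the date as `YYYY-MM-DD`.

Julian Day Number of the source date = 2242105.
Converting JDN 2242105 to the Gregorian calendar gives 29 July 1426 CE.

1426-07-29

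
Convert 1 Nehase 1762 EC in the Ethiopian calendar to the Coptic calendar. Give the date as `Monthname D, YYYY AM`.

Mesori 1, 1486 AM

Julian Day Number of the source date = 2367756.
Converting JDN 2367756 to the Coptic calendar gives 1 Mesori 1486 AM.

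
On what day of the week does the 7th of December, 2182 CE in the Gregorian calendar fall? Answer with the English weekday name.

Saturday

JDN 2518360 mod 7 = 5, and JDN 0 was a Monday, so this is a Saturday.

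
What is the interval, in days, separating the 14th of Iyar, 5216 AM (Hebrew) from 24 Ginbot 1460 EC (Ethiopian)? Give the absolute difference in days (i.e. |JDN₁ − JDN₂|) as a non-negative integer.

First date → JDN 2252971; second date → JDN 2257384.
The interval is |2252971 − 2257384| = 4413 days.

4413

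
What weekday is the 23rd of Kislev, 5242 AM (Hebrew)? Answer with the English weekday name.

Thursday

This is JDN 2262312 (24 November 1481 Gregorian).
JDN 2262312 mod 7 = 3, and JDN 0 was a Monday, so this is a Thursday.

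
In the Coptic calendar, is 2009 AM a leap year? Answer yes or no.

no

2009 mod 4 = 1; in the Coptic calendar a year is leap when year mod 4 = 3, so it is a common year.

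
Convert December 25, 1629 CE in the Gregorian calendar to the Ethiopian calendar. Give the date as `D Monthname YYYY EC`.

19 Tahsas 1622 EC

Julian Day Number of the source date = 2316399.
Converting JDN 2316399 to the Ethiopian calendar gives 19 Tahsas 1622 EC.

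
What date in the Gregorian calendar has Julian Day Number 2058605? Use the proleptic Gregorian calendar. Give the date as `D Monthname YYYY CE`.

JDN 2451545 is 1 Jan 2000; 2058605 is −392940 days from there.

2 March 924 CE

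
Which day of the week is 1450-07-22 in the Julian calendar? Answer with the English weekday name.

Wednesday

In the proleptic Gregorian calendar this is 31 July 1450 (JDN 2250873).
JDN 2250873 mod 7 = 2, and JDN 0 was a Monday, so this is a Wednesday.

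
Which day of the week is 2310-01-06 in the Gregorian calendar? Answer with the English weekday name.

Since JDN mod 7 = 3 (0 = Monday), the day is Thursday.

Thursday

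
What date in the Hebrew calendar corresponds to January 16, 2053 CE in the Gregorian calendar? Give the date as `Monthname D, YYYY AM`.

Tevet 26, 5813 AM

Julian Day Number of the source date = 2470919.
Converting JDN 2470919 to the Hebrew calendar gives 26 Tevet 5813 AM.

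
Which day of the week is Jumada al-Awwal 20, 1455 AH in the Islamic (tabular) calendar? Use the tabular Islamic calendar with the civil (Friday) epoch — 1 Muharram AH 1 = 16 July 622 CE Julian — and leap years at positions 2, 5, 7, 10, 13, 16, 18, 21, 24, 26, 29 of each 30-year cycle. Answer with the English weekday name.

This is JDN 2463826 (16 August 2033 Gregorian).
2463826 ≡ 1 (mod 7); counting from Monday = 0 gives Tuesday.

Tuesday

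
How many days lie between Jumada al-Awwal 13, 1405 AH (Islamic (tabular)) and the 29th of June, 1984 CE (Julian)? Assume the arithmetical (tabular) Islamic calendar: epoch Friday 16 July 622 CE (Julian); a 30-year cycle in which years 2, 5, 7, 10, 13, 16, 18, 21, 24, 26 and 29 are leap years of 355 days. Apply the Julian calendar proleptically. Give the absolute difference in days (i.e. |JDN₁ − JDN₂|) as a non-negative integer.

JDN of the first date = 2446101.
JDN of the second date = 2445894.
|2445894 − 2446101| = 207.

207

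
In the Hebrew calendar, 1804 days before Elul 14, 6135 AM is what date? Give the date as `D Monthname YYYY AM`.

The starting date is JDN 2588764; 2588764 − 1804 = 2586960.
JDN 2586960 corresponds to 12 Tishrei 6131 AM.

12 Tishrei 6131 AM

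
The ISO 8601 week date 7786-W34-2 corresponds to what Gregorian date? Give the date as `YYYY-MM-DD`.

ISO week 1 of 7786 is the week containing the first Thursday of 7786.
Week 34, day 2 (Tuesday) lands on 7786-08-22.

7786-08-22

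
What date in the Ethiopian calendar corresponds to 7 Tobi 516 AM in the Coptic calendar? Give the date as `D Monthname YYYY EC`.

The source date corresponds to 7 January 800 in the proleptic Gregorian calendar (JDN 2013260).
That day falls on 7 Tir 792 EC in the Ethiopian calendar.

7 Tir 792 EC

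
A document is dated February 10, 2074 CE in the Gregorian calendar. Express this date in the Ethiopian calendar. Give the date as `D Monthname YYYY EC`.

3 Yekatit 2066 EC

Julian Day Number of the source date = 2478614.
Converting JDN 2478614 to the Ethiopian calendar gives 3 Yekatit 2066 EC.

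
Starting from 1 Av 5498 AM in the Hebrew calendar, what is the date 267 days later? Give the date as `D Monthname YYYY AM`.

Counting 267 days forward from JDN 2356050 reaches JDN 2356317, which is 3 Nisan 5499 AM.

3 Nisan 5499 AM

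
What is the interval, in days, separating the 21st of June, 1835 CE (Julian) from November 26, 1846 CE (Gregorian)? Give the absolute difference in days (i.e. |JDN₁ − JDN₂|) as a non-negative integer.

4164

JDN of the first date = 2391463.
JDN of the second date = 2395627.
|2395627 − 2391463| = 4164.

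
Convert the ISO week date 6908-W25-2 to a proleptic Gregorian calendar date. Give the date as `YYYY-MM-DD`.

ISO week 1 of 6908 is the week containing the first Thursday of 6908.
Week 25, day 2 (Tuesday) lands on 6908-06-19.

6908-06-19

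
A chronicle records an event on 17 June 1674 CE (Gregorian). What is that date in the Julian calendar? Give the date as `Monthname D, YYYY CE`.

June 7, 1674 CE

For dates in this range the Gregorian date is 10 days ahead of the Julian.
17 June 1674 Gregorian − 10 days → 7 June 1674 Julian.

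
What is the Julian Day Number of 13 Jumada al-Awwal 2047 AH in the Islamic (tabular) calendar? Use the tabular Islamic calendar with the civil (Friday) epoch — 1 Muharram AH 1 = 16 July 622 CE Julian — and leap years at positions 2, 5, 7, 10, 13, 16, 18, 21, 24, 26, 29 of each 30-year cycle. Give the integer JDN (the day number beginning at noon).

2673604

Equivalently 24 December 2607 (Gregorian).
JDN 2451545 is 1 January 2000 CE (Gregorian); the target day is +222059 days from there, so JDN = 2673604.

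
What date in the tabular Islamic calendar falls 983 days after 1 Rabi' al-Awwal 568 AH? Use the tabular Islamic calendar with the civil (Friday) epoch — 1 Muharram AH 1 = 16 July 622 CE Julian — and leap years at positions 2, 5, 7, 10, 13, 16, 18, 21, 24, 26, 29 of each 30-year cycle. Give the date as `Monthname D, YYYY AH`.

The starting date is JDN 2149425; 2149425 + 983 = 2150408.
JDN 2150408 corresponds to Dhu al-Hijjah 9, 570 AH.

Dhu al-Hijjah 9, 570 AH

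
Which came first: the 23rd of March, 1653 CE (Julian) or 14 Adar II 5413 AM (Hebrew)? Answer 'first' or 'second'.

Converting both to JDN: 2324898 vs 2324878; the smaller is the second.

second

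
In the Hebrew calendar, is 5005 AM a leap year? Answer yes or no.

Hebrew year 5005 is year 8 of its 19-year Metonic cycle; leap years are at positions 3, 6, 8, 11, 14, 17, 19, so it is a leap year (13 months).

yes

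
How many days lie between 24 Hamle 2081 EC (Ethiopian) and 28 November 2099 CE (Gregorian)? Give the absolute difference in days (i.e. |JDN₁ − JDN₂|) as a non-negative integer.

JDN of the first date = 2484264.
JDN of the second date = 2488036.
|2488036 − 2484264| = 3772.

3772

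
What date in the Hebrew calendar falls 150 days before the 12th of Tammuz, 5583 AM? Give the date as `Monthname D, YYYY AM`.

Shevat 10, 5583 AM

The starting date is JDN 2387068; 2387068 − 150 = 2386918.
JDN 2386918 corresponds to Shevat 10, 5583 AM.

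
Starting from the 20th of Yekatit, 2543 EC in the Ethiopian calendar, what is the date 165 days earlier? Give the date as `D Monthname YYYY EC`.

Counting 165 days back from JDN 2652855 reaches JDN 2652690, which is 5 Meskerem 2543 EC.

5 Meskerem 2543 EC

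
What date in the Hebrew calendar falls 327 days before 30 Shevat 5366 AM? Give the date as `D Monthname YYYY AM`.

27 Adar 5365 AM

The starting date is JDN 2307677; 2307677 − 327 = 2307350.
JDN 2307350 corresponds to 27 Adar 5365 AM.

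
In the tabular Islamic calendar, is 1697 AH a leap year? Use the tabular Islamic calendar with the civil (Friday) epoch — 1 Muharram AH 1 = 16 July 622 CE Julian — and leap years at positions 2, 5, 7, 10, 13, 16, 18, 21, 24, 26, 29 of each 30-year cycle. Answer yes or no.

Year 1697 AH is year 17 of its 30-year cycle; leap positions are 2, 5, 7, 10, 13, 16, 18, 21, 24, 26, 29, so it is a common year (354 days).

no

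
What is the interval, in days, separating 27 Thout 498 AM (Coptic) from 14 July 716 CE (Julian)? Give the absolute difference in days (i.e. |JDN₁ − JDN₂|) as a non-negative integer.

23813

JDN of the first date = 2006585.
JDN of the second date = 1982772.
|1982772 − 2006585| = 23813.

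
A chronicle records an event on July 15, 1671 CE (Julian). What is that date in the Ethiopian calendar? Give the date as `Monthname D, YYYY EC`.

Hamle 21, 1663 EC

The source date corresponds to 25 July 1671 in the Gregorian calendar (JDN 2331586).
That day falls on 21 Hamle 1663 EC in the Ethiopian calendar.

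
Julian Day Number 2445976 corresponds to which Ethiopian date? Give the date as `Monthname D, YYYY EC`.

JDN 2445976 is 2 October 1984 in the Gregorian calendar.
In the Ethiopian calendar that day is Meskerem 22, 1977 EC.

Meskerem 22, 1977 EC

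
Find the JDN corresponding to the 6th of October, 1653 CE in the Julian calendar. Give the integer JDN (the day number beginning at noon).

2325095

In the Gregorian calendar the same day is 16 October 1653.
JDN 2400001 is 17 November 1858 CE (Gregorian), MJD 0; the target day is −74906 days from there, so JDN = 2325095.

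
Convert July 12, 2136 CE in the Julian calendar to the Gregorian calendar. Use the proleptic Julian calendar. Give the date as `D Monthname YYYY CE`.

26 July 2136 CE

At this point the Julian calendar is 14 days behind the Gregorian.
12 July 2136 Julian + 14 days → 26 July 2136 Gregorian.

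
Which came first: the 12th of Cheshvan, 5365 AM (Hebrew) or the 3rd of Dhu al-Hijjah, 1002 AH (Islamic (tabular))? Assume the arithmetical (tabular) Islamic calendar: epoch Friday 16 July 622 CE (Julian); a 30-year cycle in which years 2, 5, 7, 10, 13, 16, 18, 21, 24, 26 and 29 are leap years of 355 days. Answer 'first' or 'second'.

Converting both to JDN: 2307218 vs 2303488; the smaller is the second.

second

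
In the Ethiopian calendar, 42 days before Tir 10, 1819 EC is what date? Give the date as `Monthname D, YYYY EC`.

Hidar 28, 1819 EC

Counting 42 days back from JDN 2388374 reaches JDN 2388332, which is Hidar 28, 1819 EC.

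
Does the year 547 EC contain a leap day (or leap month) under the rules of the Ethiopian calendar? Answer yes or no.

547 mod 4 = 3; in the Ethiopian calendar a year is leap when year mod 4 = 3, so it is a leap year.

yes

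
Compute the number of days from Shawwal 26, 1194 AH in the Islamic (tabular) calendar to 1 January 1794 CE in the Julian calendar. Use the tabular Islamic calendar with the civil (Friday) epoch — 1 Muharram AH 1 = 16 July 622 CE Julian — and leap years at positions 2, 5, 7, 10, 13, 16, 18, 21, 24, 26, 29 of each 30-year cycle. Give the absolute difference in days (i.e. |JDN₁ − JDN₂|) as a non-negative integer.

JDN of the first date = 2371490.
JDN of the second date = 2376317.
|2376317 − 2371490| = 4827.

4827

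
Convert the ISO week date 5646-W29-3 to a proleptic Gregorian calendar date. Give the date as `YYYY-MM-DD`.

5646-07-18

ISO week 1 of 5646 is the week containing the first Thursday of 5646.
Week 29, day 3 (Wednesday) lands on 5646-07-18.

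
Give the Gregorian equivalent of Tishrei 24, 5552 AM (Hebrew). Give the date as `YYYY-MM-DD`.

1791-10-22

Both dates share Julian Day Number 2375504; in the Gregorian calendar that is 22 October 1791 CE.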